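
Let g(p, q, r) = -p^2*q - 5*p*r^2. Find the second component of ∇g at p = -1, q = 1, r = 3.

(∇g)_2 = ∂g/∂q = -p^2
At (-1, 1, 3): -1.

-1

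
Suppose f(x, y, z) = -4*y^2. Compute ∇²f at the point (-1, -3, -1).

∂²f/∂x² = 0
∂²f/∂y² = -8
∂²f/∂z² = 0
∇²f = -8
At (-1, -3, -1): -8.

-8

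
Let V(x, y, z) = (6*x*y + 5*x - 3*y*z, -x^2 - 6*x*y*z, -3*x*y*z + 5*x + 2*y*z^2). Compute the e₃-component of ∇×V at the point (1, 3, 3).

-53

(∇×V)_3 = ∂V₂/∂x − ∂V₁/∂y
= -2*x - 6*y*z − (6*x - 3*z)
= -8*x - 6*y*z + 3*z
At (1, 3, 3): -53.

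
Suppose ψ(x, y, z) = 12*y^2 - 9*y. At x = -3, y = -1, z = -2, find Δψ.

∂²ψ/∂x² = 0
∂²ψ/∂y² = 24
∂²ψ/∂z² = 0
∇²ψ = 24
At (-3, -1, -2): 24.

24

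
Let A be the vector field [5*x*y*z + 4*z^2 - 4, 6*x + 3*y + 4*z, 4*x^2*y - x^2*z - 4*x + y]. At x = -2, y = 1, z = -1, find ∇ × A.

(13, 6, -4)

(∇×A)₁ = ∂A₃/∂y − ∂A₂/∂z = 4*x^2 - 3
(∇×A)₂ = ∂A₁/∂z − ∂A₃/∂x = -3*x*y + 2*x*z + 8*z + 4
(∇×A)₃ = ∂A₂/∂x − ∂A₁/∂y = -5*x*z + 6
∇×A = (4*x^2 - 3, -3*x*y + 2*x*z + 8*z + 4, -5*x*z + 6)
At (-2, 1, -1): (13, 6, -4).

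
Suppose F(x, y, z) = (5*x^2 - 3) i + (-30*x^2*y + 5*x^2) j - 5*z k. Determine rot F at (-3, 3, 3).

(0, 0, 510)

(∇×F)₁ = ∂F₃/∂y − ∂F₂/∂z = 0
(∇×F)₂ = ∂F₁/∂z − ∂F₃/∂x = 0
(∇×F)₃ = ∂F₂/∂x − ∂F₁/∂y = -60*x*y + 10*x
∇×F = (0, 0, -60*x*y + 10*x)
At (-3, 3, 3): (0, 0, 510).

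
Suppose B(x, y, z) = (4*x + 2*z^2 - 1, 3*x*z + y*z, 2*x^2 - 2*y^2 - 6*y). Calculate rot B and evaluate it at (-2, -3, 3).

(∇×B)₁ = ∂B₃/∂y − ∂B₂/∂z = -3*x - 5*y - 6
(∇×B)₂ = ∂B₁/∂z − ∂B₃/∂x = -4*x + 4*z
(∇×B)₃ = ∂B₂/∂x − ∂B₁/∂y = 3*z
∇×B = (-3*x - 5*y - 6, -4*x + 4*z, 3*z)
At (-2, -3, 3): (15, 20, 9).

(15, 20, 9)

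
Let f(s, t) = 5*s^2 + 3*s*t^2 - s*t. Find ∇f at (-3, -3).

(0, 57)

∂f/∂s = 10*s + 3*t^2 - t
∂f/∂t = 6*s*t - s
∇f = (10*s + 3*t^2 - t, 6*s*t - s)
At (-3, -3): (0, 57).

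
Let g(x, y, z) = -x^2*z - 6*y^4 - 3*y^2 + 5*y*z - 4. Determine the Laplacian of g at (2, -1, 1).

-80

∂²g/∂x² = -2*z
∂²g/∂y² = -6*(12*y^2 + 1)
∂²g/∂z² = 0
∇²g = -72*y^2 - 2*z - 6
At (2, -1, 1): -80.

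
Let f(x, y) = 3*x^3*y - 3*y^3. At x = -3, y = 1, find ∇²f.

∂²f/∂x² = 18*x*y
∂²f/∂y² = -18*y
∇²f = 18*x*y - 18*y
At (-3, 1): -72.

-72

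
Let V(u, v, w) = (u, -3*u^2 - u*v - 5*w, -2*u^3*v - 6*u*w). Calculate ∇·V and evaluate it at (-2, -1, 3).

∂V₁/∂u = 1
∂V₂/∂v = -u
∂V₃/∂w = -6*u
∇·V = -7*u + 1
At (-2, -1, 3): 15.

15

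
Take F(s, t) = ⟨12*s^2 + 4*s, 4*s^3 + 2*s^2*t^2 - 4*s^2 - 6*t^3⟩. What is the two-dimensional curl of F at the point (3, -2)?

∂F₂/∂s = 12*s^2 + 4*s*t^2 - 8*s
∂F₁/∂t = 0
Scalar curl = 12*s^2 + 4*s*t^2 - 8*s
At (3, -2): 132.

132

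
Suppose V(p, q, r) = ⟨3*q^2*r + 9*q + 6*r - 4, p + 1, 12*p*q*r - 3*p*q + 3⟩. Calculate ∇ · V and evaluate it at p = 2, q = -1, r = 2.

-24

∂V₁/∂p = 0
∂V₂/∂q = 0
∂V₃/∂r = 12*p*q
∇·V = 12*p*q
At (2, -1, 2): -24.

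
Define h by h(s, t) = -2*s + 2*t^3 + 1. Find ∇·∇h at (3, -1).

∂²h/∂s² = 0
∂²h/∂t² = 12*t
∇²h = 12*t
At (3, -1): -12.

-12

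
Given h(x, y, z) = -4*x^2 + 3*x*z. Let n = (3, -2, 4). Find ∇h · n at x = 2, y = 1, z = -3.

∂h/∂x = -8*x + 3*z
∂h/∂y = 0
∂h/∂z = 3*x
∇h at (2, 1, -3) = (-25, 0, 6)
∇h · n = (-25)(3) + (0)(-2) + (6)(4) = -51

-51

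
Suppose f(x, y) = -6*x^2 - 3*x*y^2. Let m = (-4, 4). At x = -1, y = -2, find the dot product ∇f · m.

∂f/∂x = -12*x - 3*y^2
∂f/∂y = -6*x*y
∇f at (-1, -2) = (0, -12)
∇f · m = (0)(-4) + (-12)(4) = -48

-48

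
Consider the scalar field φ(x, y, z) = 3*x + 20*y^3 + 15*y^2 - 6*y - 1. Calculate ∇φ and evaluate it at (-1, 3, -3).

∂φ/∂x = 3
∂φ/∂y = 60*y^2 + 30*y - 6
∂φ/∂z = 0
∇φ = (3, 60*y^2 + 30*y - 6, 0)
At (-1, 3, -3): (3, 624, 0).

(3, 624, 0)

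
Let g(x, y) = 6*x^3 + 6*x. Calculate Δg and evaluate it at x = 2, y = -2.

∂²g/∂x² = 36*x
∂²g/∂y² = 0
∇²g = 36*x
At (2, -2): 72.

72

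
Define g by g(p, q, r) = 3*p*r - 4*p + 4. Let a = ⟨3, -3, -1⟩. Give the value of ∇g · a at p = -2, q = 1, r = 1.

3

∂g/∂p = 3*r - 4
∂g/∂q = 0
∂g/∂r = 3*p
∇g at (-2, 1, 1) = (-1, 0, -6)
∇g · a = (-1)(3) + (0)(-3) + (-6)(-1) = 3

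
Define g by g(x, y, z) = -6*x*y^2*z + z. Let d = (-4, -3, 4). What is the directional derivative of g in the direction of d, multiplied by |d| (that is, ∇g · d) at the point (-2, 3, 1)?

436

∂g/∂x = -6*y^2*z
∂g/∂y = -12*x*y*z
∂g/∂z = -6*x*y^2 + 1
∇g at (-2, 3, 1) = (-54, 72, 109)
∇g · d = (-54)(-4) + (72)(-3) + (109)(4) = 436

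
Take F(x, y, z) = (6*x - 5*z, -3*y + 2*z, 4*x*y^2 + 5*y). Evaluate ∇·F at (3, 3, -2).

∂F₁/∂x = 6
∂F₂/∂y = -3
∂F₃/∂z = 0
∇·F = 3
At (3, 3, -2): 3.

3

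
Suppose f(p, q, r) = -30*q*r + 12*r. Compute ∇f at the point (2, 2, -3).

∂f/∂p = 0
∂f/∂q = -30*r
∂f/∂r = -30*q + 12
∇f = (0, -30*r, -30*q + 12)
At (2, 2, -3): (0, 90, -48).

(0, 90, -48)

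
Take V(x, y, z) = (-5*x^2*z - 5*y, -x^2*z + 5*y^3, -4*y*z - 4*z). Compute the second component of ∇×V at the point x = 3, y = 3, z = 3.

-45

(∇×V)_2 = ∂V₁/∂z − ∂V₃/∂x
= -5*x^2 − (0)
= -5*x^2
At (3, 3, 3): -45.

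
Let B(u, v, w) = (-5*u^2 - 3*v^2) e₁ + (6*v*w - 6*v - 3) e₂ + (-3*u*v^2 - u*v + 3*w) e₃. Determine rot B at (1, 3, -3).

(∇×B)₁ = ∂B₃/∂v − ∂B₂/∂w = -6*u*v - u - 6*v
(∇×B)₂ = ∂B₁/∂w − ∂B₃/∂u = 3*v^2 + v
(∇×B)₃ = ∂B₂/∂u − ∂B₁/∂v = 6*v
∇×B = (-6*u*v - u - 6*v, 3*v^2 + v, 6*v)
At (1, 3, -3): (-37, 30, 18).

(-37, 30, 18)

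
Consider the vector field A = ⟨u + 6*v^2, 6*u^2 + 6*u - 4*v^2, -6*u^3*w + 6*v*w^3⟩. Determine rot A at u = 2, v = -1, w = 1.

(∇×A)₁ = ∂A₃/∂v − ∂A₂/∂w = 6*w^3
(∇×A)₂ = ∂A₁/∂w − ∂A₃/∂u = 18*u^2*w
(∇×A)₃ = ∂A₂/∂u − ∂A₁/∂v = 12*u - 12*v + 6
∇×A = (6*w^3, 18*u^2*w, 12*u - 12*v + 6)
At (2, -1, 1): (6, 72, 42).

(6, 72, 42)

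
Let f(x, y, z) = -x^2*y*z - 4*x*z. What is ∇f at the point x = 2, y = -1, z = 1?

∂f/∂x = -2*x*y*z - 4*z
∂f/∂y = -x^2*z
∂f/∂z = -x^2*y - 4*x
∇f = (-2*x*y*z - 4*z, -x^2*z, -x^2*y - 4*x)
At (2, -1, 1): (0, -4, -4).

(0, -4, -4)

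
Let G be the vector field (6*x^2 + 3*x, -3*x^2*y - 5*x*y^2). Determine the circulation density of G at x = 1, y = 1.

∂G₂/∂x = -6*x*y - 5*y^2
∂G₁/∂y = 0
Scalar curl = -6*x*y - 5*y^2
At (1, 1): -11.

-11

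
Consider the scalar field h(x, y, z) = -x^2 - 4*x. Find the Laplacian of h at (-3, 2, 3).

∂²h/∂x² = -2
∂²h/∂y² = 0
∂²h/∂z² = 0
∇²h = -2
At (-3, 2, 3): -2.

-2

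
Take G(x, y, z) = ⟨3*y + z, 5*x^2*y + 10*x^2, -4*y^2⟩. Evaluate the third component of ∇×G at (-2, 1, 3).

-63

(∇×G)_3 = ∂G₂/∂x − ∂G₁/∂y
= 10*x*y + 20*x − (3)
= 10*x*y + 20*x - 3
At (-2, 1, 3): -63.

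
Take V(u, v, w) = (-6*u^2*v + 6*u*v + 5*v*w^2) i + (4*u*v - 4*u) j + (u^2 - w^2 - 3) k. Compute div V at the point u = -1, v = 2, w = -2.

∂V₁/∂u = -12*u*v + 6*v
∂V₂/∂v = 4*u
∂V₃/∂w = -2*w
∇·V = -12*u*v + 4*u + 6*v - 2*w
At (-1, 2, -2): 36.

36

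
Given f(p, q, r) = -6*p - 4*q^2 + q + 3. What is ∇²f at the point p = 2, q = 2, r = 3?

∂²f/∂p² = 0
∂²f/∂q² = -8
∂²f/∂r² = 0
∇²f = -8
At (2, 2, 3): -8.

-8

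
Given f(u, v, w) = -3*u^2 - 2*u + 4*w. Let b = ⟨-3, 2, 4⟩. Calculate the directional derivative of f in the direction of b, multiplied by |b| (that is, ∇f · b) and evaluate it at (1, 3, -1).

40

∂f/∂u = -6*u - 2
∂f/∂v = 0
∂f/∂w = 4
∇f at (1, 3, -1) = (-8, 0, 4)
∇f · b = (-8)(-3) + (0)(2) + (4)(4) = 40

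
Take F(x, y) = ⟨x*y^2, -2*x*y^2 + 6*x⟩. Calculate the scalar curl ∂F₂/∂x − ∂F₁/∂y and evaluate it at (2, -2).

6

∂F₂/∂x = -2*y^2 + 6
∂F₁/∂y = 2*x*y
Scalar curl = -2*x*y - 2*y^2 + 6
At (2, -2): 6.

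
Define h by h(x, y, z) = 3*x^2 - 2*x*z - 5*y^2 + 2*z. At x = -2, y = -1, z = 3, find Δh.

-4

∂²h/∂x² = 6
∂²h/∂y² = -10
∂²h/∂z² = 0
∇²h = -4
At (-2, -1, 3): -4.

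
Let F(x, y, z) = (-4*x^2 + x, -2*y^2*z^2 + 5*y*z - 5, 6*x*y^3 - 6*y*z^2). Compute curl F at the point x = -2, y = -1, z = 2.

(-47, 6, 0)

(∇×F)₁ = ∂F₃/∂y − ∂F₂/∂z = 18*x*y^2 + 4*y^2*z - 5*y - 6*z^2
(∇×F)₂ = ∂F₁/∂z − ∂F₃/∂x = -6*y^3
(∇×F)₃ = ∂F₂/∂x − ∂F₁/∂y = 0
∇×F = (18*x*y^2 + 4*y^2*z - 5*y - 6*z^2, -6*y^3, 0)
At (-2, -1, 2): (-47, 6, 0).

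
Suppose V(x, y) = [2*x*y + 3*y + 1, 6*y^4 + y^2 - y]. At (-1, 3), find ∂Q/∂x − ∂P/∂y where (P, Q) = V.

-1

∂V₂/∂x = 0
∂V₁/∂y = 2*x + 3
Scalar curl = -2*x - 3
At (-1, 3): -1.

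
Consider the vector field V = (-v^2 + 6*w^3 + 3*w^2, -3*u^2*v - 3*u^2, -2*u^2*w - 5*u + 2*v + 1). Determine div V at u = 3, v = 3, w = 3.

-45

∂V₁/∂u = 0
∂V₂/∂v = -3*u^2
∂V₃/∂w = -2*u^2
∇·V = -5*u^2
At (3, 3, 3): -45.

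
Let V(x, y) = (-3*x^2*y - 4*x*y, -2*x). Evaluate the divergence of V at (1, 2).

∂V₁/∂x = -6*x*y - 4*y
∂V₂/∂y = 0
∇·V = -6*x*y - 4*y
At (1, 2): -20.

-20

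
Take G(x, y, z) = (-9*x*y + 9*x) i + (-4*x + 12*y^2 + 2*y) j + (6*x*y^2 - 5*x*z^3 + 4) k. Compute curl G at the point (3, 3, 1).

(108, -49, 23)

(∇×G)₁ = ∂G₃/∂y − ∂G₂/∂z = 12*x*y
(∇×G)₂ = ∂G₁/∂z − ∂G₃/∂x = -6*y^2 + 5*z^3
(∇×G)₃ = ∂G₂/∂x − ∂G₁/∂y = 9*x - 4
∇×G = (12*x*y, -6*y^2 + 5*z^3, 9*x - 4)
At (3, 3, 1): (108, -49, 23).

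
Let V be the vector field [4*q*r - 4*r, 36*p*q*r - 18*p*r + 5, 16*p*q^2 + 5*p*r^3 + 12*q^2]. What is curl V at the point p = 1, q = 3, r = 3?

(∇×V)₁ = ∂V₃/∂q − ∂V₂/∂r = -4*p*q + 18*p + 24*q
(∇×V)₂ = ∂V₁/∂r − ∂V₃/∂p = -16*q^2 + 4*q - 5*r^3 - 4
(∇×V)₃ = ∂V₂/∂p − ∂V₁/∂q = 36*q*r - 22*r
∇×V = (-4*p*q + 18*p + 24*q, -16*q^2 + 4*q - 5*r^3 - 4, 36*q*r - 22*r)
At (1, 3, 3): (78, -271, 258).

(78, -271, 258)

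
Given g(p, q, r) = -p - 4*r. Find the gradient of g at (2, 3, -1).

∂g/∂p = -1
∂g/∂q = 0
∂g/∂r = -4
∇g = (-1, 0, -4)
At (2, 3, -1): (-1, 0, -4).

(-1, 0, -4)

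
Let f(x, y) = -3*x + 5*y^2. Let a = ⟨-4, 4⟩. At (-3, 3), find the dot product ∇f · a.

∂f/∂x = -3
∂f/∂y = 10*y
∇f at (-3, 3) = (-3, 30)
∇f · a = (-3)(-4) + (30)(4) = 132

132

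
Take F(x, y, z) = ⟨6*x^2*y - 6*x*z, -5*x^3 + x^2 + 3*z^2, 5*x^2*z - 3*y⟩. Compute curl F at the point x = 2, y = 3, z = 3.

(∇×F)₁ = ∂F₃/∂y − ∂F₂/∂z = -6*z - 3
(∇×F)₂ = ∂F₁/∂z − ∂F₃/∂x = -10*x*z - 6*x
(∇×F)₃ = ∂F₂/∂x − ∂F₁/∂y = -21*x^2 + 2*x
∇×F = (-6*z - 3, -10*x*z - 6*x, -21*x^2 + 2*x)
At (2, 3, 3): (-21, -72, -80).

(-21, -72, -80)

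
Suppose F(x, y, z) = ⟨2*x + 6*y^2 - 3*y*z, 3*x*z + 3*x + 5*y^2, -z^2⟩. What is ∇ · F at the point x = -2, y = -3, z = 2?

-32

∂F₁/∂x = 2
∂F₂/∂y = 10*y
∂F₃/∂z = -2*z
∇·F = 10*y - 2*z + 2
At (-2, -3, 2): -32.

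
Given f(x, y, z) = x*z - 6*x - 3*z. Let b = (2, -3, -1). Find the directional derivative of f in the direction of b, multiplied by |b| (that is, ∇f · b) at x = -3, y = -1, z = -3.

-12

∂f/∂x = z - 6
∂f/∂y = 0
∂f/∂z = x - 3
∇f at (-3, -1, -3) = (-9, 0, -6)
∇f · b = (-9)(2) + (0)(-3) + (-6)(-1) = -12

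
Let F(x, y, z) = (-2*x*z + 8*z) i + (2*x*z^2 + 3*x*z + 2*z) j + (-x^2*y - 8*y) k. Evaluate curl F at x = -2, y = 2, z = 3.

(∇×F)₁ = ∂F₃/∂y − ∂F₂/∂z = -x^2 - 4*x*z - 3*x - 10
(∇×F)₂ = ∂F₁/∂z − ∂F₃/∂x = 2*x*y - 2*x + 8
(∇×F)₃ = ∂F₂/∂x − ∂F₁/∂y = 2*z^2 + 3*z
∇×F = (-x^2 - 4*x*z - 3*x - 10, 2*x*y - 2*x + 8, 2*z^2 + 3*z)
At (-2, 2, 3): (16, 4, 27).

(16, 4, 27)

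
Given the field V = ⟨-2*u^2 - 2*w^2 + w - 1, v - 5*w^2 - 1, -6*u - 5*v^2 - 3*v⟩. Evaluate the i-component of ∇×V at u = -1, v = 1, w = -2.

-33

(∇×V)_1 = ∂V₃/∂v − ∂V₂/∂w
= -10*v - 3 − (-10*w)
= -10*v + 10*w - 3
At (-1, 1, -2): -33.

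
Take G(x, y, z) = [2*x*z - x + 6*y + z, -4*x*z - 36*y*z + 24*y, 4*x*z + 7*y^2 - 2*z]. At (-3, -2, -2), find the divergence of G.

∂G₁/∂x = 2*z - 1
∂G₂/∂y = -36*z + 24
∂G₃/∂z = 4*x - 2
∇·G = 4*x - 34*z + 21
At (-3, -2, -2): 77.

77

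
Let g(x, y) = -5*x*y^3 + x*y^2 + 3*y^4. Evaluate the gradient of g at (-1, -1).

∂g/∂x = -5*y^3 + y^2
∂g/∂y = -15*x*y^2 + 2*x*y + 12*y^3
∇g = (-5*y^3 + y^2, -15*x*y^2 + 2*x*y + 12*y^3)
At (-1, -1): (6, 5).

(6, 5)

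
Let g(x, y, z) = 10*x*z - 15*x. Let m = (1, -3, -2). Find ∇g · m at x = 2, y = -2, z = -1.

-65

∂g/∂x = 10*z - 15
∂g/∂y = 0
∂g/∂z = 10*x
∇g at (2, -2, -1) = (-25, 0, 20)
∇g · m = (-25)(1) + (0)(-3) + (20)(-2) = -65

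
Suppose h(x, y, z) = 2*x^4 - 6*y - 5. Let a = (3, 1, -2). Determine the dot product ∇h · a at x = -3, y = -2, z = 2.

-654

∂h/∂x = 8*x^3
∂h/∂y = -6
∂h/∂z = 0
∇h at (-3, -2, 2) = (-216, -6, 0)
∇h · a = (-216)(3) + (-6)(1) + (0)(-2) = -654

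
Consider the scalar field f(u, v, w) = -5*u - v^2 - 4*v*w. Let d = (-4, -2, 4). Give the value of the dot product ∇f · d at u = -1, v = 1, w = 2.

24

∂f/∂u = -5
∂f/∂v = -2*v - 4*w
∂f/∂w = -4*v
∇f at (-1, 1, 2) = (-5, -10, -4)
∇f · d = (-5)(-4) + (-10)(-2) + (-4)(4) = 24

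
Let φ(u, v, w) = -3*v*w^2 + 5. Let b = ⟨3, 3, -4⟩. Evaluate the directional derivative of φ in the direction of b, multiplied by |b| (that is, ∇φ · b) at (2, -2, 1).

∂φ/∂u = 0
∂φ/∂v = -3*w^2
∂φ/∂w = -6*v*w
∇φ at (2, -2, 1) = (0, -3, 12)
∇φ · b = (0)(3) + (-3)(3) + (12)(-4) = -57

-57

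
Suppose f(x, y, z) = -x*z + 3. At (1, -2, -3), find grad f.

∂f/∂x = -z
∂f/∂y = 0
∂f/∂z = -x
∇f = (-z, 0, -x)
At (1, -2, -3): (3, 0, -1).

(3, 0, -1)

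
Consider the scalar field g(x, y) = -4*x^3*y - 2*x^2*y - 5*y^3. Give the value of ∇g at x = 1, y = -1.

∂g/∂x = -12*x^2*y - 4*x*y
∂g/∂y = -4*x^3 - 2*x^2 - 15*y^2
∇g = (-12*x^2*y - 4*x*y, -4*x^3 - 2*x^2 - 15*y^2)
At (1, -1): (16, -21).

(16, -21)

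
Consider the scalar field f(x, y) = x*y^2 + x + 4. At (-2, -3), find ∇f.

∂f/∂x = y^2 + 1
∂f/∂y = 2*x*y
∇f = (y^2 + 1, 2*x*y)
At (-2, -3): (10, 12).

(10, 12)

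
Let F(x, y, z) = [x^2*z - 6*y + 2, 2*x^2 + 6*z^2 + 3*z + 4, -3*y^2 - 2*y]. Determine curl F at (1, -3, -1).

(∇×F)₁ = ∂F₃/∂y − ∂F₂/∂z = -6*y - 12*z - 5
(∇×F)₂ = ∂F₁/∂z − ∂F₃/∂x = x^2
(∇×F)₃ = ∂F₂/∂x − ∂F₁/∂y = 4*x + 6
∇×F = (-6*y - 12*z - 5, x^2, 4*x + 6)
At (1, -3, -1): (25, 1, 10).

(25, 1, 10)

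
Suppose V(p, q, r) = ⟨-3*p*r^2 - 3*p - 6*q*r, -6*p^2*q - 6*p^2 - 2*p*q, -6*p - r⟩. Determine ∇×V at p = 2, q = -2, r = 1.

(0, 6, 34)

(∇×V)₁ = ∂V₃/∂q − ∂V₂/∂r = 0
(∇×V)₂ = ∂V₁/∂r − ∂V₃/∂p = -6*p*r - 6*q + 6
(∇×V)₃ = ∂V₂/∂p − ∂V₁/∂q = -12*p*q - 12*p - 2*q + 6*r
∇×V = (0, -6*p*r - 6*q + 6, -12*p*q - 12*p - 2*q + 6*r)
At (2, -2, 1): (0, 6, 34).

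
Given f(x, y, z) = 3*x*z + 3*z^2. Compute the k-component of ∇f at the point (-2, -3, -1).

(∇f)_3 = ∂f/∂z = 3*x + 6*z
At (-2, -3, -1): -12.

-12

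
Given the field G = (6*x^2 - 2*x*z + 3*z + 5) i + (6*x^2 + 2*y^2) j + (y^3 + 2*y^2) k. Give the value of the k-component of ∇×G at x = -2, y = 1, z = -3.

(∇×G)_3 = ∂G₂/∂x − ∂G₁/∂y
= 12*x − (0)
= 12*x
At (-2, 1, -3): -24.

-24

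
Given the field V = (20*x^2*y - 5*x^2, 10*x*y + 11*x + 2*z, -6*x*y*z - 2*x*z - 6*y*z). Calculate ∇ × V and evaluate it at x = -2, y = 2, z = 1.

(∇×V)₁ = ∂V₃/∂y − ∂V₂/∂z = -6*x*z - 6*z - 2
(∇×V)₂ = ∂V₁/∂z − ∂V₃/∂x = 6*y*z + 2*z
(∇×V)₃ = ∂V₂/∂x − ∂V₁/∂y = -20*x^2 + 10*y + 11
∇×V = (-6*x*z - 6*z - 2, 6*y*z + 2*z, -20*x^2 + 10*y + 11)
At (-2, 2, 1): (4, 14, -49).

(4, 14, -49)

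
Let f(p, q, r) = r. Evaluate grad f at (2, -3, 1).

∂f/∂p = 0
∂f/∂q = 0
∂f/∂r = 1
∇f = (0, 0, 1)
At (2, -3, 1): (0, 0, 1).

(0, 0, 1)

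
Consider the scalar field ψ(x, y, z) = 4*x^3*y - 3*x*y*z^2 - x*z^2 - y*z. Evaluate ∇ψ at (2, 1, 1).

∂ψ/∂x = 12*x^2*y - 3*y*z^2 - z^2
∂ψ/∂y = 4*x^3 - 3*x*z^2 - z
∂ψ/∂z = -6*x*y*z - 2*x*z - y
∇ψ = (12*x^2*y - 3*y*z^2 - z^2, 4*x^3 - 3*x*z^2 - z, -6*x*y*z - 2*x*z - y)
At (2, 1, 1): (44, 25, -17).

(44, 25, -17)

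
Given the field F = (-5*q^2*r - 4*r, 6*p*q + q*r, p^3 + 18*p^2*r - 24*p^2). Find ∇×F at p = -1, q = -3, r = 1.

(3, -64, -48)

(∇×F)₁ = ∂F₃/∂q − ∂F₂/∂r = -q
(∇×F)₂ = ∂F₁/∂r − ∂F₃/∂p = -3*p^2 - 36*p*r + 48*p - 5*q^2 - 4
(∇×F)₃ = ∂F₂/∂p − ∂F₁/∂q = 10*q*r + 6*q
∇×F = (-q, -3*p^2 - 36*p*r + 48*p - 5*q^2 - 4, 10*q*r + 6*q)
At (-1, -3, 1): (3, -64, -48).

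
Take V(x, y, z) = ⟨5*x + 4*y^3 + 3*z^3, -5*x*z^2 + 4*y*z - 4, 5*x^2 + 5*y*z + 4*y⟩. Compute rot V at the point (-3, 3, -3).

(67, 111, -153)

(∇×V)₁ = ∂V₃/∂y − ∂V₂/∂z = 10*x*z - 4*y + 5*z + 4
(∇×V)₂ = ∂V₁/∂z − ∂V₃/∂x = -10*x + 9*z^2
(∇×V)₃ = ∂V₂/∂x − ∂V₁/∂y = -12*y^2 - 5*z^2
∇×V = (10*x*z - 4*y + 5*z + 4, -10*x + 9*z^2, -12*y^2 - 5*z^2)
At (-3, 3, -3): (67, 111, -153).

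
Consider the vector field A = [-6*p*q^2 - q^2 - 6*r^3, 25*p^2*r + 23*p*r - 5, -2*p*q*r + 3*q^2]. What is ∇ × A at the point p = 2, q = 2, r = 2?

(-142, -64, 298)

(∇×A)₁ = ∂A₃/∂q − ∂A₂/∂r = -25*p^2 - 2*p*r - 23*p + 6*q
(∇×A)₂ = ∂A₁/∂r − ∂A₃/∂p = 2*q*r - 18*r^2
(∇×A)₃ = ∂A₂/∂p − ∂A₁/∂q = 12*p*q + 50*p*r + 2*q + 23*r
∇×A = (-25*p^2 - 2*p*r - 23*p + 6*q, 2*q*r - 18*r^2, 12*p*q + 50*p*r + 2*q + 23*r)
At (2, 2, 2): (-142, -64, 298).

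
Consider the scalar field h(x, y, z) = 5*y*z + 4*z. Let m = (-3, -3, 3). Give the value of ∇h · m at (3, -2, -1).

∂h/∂x = 0
∂h/∂y = 5*z
∂h/∂z = 5*y + 4
∇h at (3, -2, -1) = (0, -5, -6)
∇h · m = (0)(-3) + (-5)(-3) + (-6)(3) = -3

-3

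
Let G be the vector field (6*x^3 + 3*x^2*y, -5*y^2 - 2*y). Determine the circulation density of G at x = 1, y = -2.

∂G₂/∂x = 0
∂G₁/∂y = 3*x^2
Scalar curl = -3*x^2
At (1, -2): -3.

-3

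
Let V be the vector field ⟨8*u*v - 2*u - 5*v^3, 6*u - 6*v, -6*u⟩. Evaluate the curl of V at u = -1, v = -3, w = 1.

(∇×V)₁ = ∂V₃/∂v − ∂V₂/∂w = 0
(∇×V)₂ = ∂V₁/∂w − ∂V₃/∂u = 6
(∇×V)₃ = ∂V₂/∂u − ∂V₁/∂v = -8*u + 15*v^2 + 6
∇×V = (0, 6, -8*u + 15*v^2 + 6)
At (-1, -3, 1): (0, 6, 149).

(0, 6, 149)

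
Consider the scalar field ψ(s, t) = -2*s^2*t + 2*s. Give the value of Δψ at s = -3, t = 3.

-12

∂²ψ/∂s² = -4*t
∂²ψ/∂t² = 0
∇²ψ = -4*t
At (-3, 3): -12.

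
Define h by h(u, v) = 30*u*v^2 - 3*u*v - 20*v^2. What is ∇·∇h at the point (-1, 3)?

∂²h/∂u² = 0
∂²h/∂v² = 20*(3*u - 2)
∇²h = 60*u - 40
At (-1, 3): -100.

-100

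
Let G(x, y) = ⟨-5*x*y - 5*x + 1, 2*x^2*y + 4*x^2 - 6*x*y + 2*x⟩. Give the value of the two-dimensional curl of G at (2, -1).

∂G₂/∂x = 4*x*y + 8*x - 6*y + 2
∂G₁/∂y = -5*x
Scalar curl = 4*x*y + 13*x - 6*y + 2
At (2, -1): 26.

26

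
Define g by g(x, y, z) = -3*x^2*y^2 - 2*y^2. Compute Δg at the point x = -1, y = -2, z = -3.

-34

∂²g/∂x² = -6*y^2
∂²g/∂y² = -2*(3*x^2 + 2)
∂²g/∂z² = 0
∇²g = -6*x^2 - 6*y^2 - 4
At (-1, -2, -3): -34.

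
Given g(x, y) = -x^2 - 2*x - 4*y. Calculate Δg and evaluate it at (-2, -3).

∂²g/∂x² = -2
∂²g/∂y² = 0
∇²g = -2
At (-2, -3): -2.

-2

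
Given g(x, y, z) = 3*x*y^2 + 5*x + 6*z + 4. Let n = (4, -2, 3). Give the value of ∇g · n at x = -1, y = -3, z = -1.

110

∂g/∂x = 3*y^2 + 5
∂g/∂y = 6*x*y
∂g/∂z = 6
∇g at (-1, -3, -1) = (32, 18, 6)
∇g · n = (32)(4) + (18)(-2) + (6)(3) = 110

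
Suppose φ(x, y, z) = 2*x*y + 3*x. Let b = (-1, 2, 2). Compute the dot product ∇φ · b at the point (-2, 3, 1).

-17

∂φ/∂x = 2*y + 3
∂φ/∂y = 2*x
∂φ/∂z = 0
∇φ at (-2, 3, 1) = (9, -4, 0)
∇φ · b = (9)(-1) + (-4)(2) + (0)(2) = -17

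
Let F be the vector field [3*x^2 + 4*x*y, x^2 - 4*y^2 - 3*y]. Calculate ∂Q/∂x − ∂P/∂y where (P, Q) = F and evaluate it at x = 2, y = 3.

∂F₂/∂x = 2*x
∂F₁/∂y = 4*x
Scalar curl = -2*x
At (2, 3): -4.

-4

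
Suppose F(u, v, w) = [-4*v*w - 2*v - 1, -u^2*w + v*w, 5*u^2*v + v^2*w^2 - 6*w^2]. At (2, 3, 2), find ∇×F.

(∇×F)₁ = ∂F₃/∂v − ∂F₂/∂w = 6*u^2 + 2*v*w^2 - v
(∇×F)₂ = ∂F₁/∂w − ∂F₃/∂u = -10*u*v - 4*v
(∇×F)₃ = ∂F₂/∂u − ∂F₁/∂v = -2*u*w + 4*w + 2
∇×F = (6*u^2 + 2*v*w^2 - v, -10*u*v - 4*v, -2*u*w + 4*w + 2)
At (2, 3, 2): (45, -72, 2).

(45, -72, 2)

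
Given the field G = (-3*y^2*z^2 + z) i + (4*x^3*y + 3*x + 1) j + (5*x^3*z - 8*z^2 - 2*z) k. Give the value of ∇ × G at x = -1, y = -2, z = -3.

(∇×G)₁ = ∂G₃/∂y − ∂G₂/∂z = 0
(∇×G)₂ = ∂G₁/∂z − ∂G₃/∂x = -15*x^2*z - 6*y^2*z + 1
(∇×G)₃ = ∂G₂/∂x − ∂G₁/∂y = 12*x^2*y + 6*y*z^2 + 3
∇×G = (0, -15*x^2*z - 6*y^2*z + 1, 12*x^2*y + 6*y*z^2 + 3)
At (-1, -2, -3): (0, 118, -129).

(0, 118, -129)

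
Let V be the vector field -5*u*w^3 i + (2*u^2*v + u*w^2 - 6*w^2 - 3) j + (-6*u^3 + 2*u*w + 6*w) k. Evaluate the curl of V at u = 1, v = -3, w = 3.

(∇×V)₁ = ∂V₃/∂v − ∂V₂/∂w = -2*u*w + 12*w
(∇×V)₂ = ∂V₁/∂w − ∂V₃/∂u = 18*u^2 - 15*u*w^2 - 2*w
(∇×V)₃ = ∂V₂/∂u − ∂V₁/∂v = 4*u*v + w^2
∇×V = (-2*u*w + 12*w, 18*u^2 - 15*u*w^2 - 2*w, 4*u*v + w^2)
At (1, -3, 3): (30, -123, -3).

(30, -123, -3)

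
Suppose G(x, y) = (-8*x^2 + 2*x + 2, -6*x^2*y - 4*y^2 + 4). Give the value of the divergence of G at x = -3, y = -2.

12

∂G₁/∂x = -16*x + 2
∂G₂/∂y = -6*x^2 - 8*y
∇·G = -6*x^2 - 16*x - 8*y + 2
At (-3, -2): 12.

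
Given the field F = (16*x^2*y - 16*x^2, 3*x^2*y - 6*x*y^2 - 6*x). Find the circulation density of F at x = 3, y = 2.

-138

∂F₂/∂x = 6*x*y - 6*y^2 - 6
∂F₁/∂y = 16*x^2
Scalar curl = -16*x^2 + 6*x*y - 6*y^2 - 6
At (3, 2): -138.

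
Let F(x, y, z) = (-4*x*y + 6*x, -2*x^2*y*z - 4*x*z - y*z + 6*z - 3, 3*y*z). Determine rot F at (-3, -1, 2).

(∇×F)₁ = ∂F₃/∂y − ∂F₂/∂z = 2*x^2*y + 4*x + y + 3*z - 6
(∇×F)₂ = ∂F₁/∂z − ∂F₃/∂x = 0
(∇×F)₃ = ∂F₂/∂x − ∂F₁/∂y = -4*x*y*z + 4*x - 4*z
∇×F = (2*x^2*y + 4*x + y + 3*z - 6, 0, -4*x*y*z + 4*x - 4*z)
At (-3, -1, 2): (-31, 0, -44).

(-31, 0, -44)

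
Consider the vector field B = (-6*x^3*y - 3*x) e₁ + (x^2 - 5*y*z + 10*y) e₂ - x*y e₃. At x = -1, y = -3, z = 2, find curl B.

(-14, -3, -8)

(∇×B)₁ = ∂B₃/∂y − ∂B₂/∂z = -x + 5*y
(∇×B)₂ = ∂B₁/∂z − ∂B₃/∂x = y
(∇×B)₃ = ∂B₂/∂x − ∂B₁/∂y = 6*x^3 + 2*x
∇×B = (-x + 5*y, y, 6*x^3 + 2*x)
At (-1, -3, 2): (-14, -3, -8).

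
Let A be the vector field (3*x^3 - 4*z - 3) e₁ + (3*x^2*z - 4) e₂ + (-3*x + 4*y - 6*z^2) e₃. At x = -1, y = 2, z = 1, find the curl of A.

(∇×A)₁ = ∂A₃/∂y − ∂A₂/∂z = -3*x^2 + 4
(∇×A)₂ = ∂A₁/∂z − ∂A₃/∂x = -1
(∇×A)₃ = ∂A₂/∂x − ∂A₁/∂y = 6*x*z
∇×A = (-3*x^2 + 4, -1, 6*x*z)
At (-1, 2, 1): (1, -1, -6).

(1, -1, -6)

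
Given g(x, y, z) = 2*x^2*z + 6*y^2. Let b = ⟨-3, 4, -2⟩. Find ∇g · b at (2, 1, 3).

∂g/∂x = 4*x*z
∂g/∂y = 12*y
∂g/∂z = 2*x^2
∇g at (2, 1, 3) = (24, 12, 8)
∇g · b = (24)(-3) + (12)(4) + (8)(-2) = -40

-40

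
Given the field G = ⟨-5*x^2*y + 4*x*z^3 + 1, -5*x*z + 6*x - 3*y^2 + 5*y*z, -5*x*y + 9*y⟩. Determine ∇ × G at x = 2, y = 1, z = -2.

(4, 101, 36)

(∇×G)₁ = ∂G₃/∂y − ∂G₂/∂z = -5*y + 9
(∇×G)₂ = ∂G₁/∂z − ∂G₃/∂x = 12*x*z^2 + 5*y
(∇×G)₃ = ∂G₂/∂x − ∂G₁/∂y = 5*x^2 - 5*z + 6
∇×G = (-5*y + 9, 12*x*z^2 + 5*y, 5*x^2 - 5*z + 6)
At (2, 1, -2): (4, 101, 36).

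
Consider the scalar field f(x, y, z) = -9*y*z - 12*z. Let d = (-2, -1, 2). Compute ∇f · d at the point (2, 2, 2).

∂f/∂x = 0
∂f/∂y = -9*z
∂f/∂z = -9*y - 12
∇f at (2, 2, 2) = (0, -18, -30)
∇f · d = (0)(-2) + (-18)(-1) + (-30)(2) = -42

-42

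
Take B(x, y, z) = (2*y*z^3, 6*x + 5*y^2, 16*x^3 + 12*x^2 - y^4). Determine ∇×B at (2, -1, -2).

(∇×B)₁ = ∂B₃/∂y − ∂B₂/∂z = -4*y^3
(∇×B)₂ = ∂B₁/∂z − ∂B₃/∂x = -48*x^2 - 24*x + 6*y*z^2
(∇×B)₃ = ∂B₂/∂x − ∂B₁/∂y = -2*z^3 + 6
∇×B = (-4*y^3, -48*x^2 - 24*x + 6*y*z^2, -2*z^3 + 6)
At (2, -1, -2): (4, -264, 22).

(4, -264, 22)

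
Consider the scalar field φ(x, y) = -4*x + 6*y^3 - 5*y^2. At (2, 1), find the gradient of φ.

(-4, 8)

∂φ/∂x = -4
∂φ/∂y = 18*y^2 - 10*y
∇φ = (-4, 18*y^2 - 10*y)
At (2, 1): (-4, 8).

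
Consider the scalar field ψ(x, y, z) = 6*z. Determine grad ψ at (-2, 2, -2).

(0, 0, 6)

∂ψ/∂x = 0
∂ψ/∂y = 0
∂ψ/∂z = 6
∇ψ = (0, 0, 6)
At (-2, 2, -2): (0, 0, 6).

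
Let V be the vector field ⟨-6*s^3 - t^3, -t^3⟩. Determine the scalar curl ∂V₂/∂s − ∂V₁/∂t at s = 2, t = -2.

∂V₂/∂s = 0
∂V₁/∂t = -3*t^2
Scalar curl = 3*t^2
At (2, -2): 12.

12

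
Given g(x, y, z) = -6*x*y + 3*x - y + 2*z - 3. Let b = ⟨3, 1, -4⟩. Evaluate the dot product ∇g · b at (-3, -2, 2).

54

∂g/∂x = -6*y + 3
∂g/∂y = -6*x - 1
∂g/∂z = 2
∇g at (-3, -2, 2) = (15, 17, 2)
∇g · b = (15)(3) + (17)(1) + (2)(-4) = 54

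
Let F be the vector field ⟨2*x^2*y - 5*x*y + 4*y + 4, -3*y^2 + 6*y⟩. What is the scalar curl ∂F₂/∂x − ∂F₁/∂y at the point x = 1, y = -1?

∂F₂/∂x = 0
∂F₁/∂y = 2*x^2 - 5*x + 4
Scalar curl = -2*x^2 + 5*x - 4
At (1, -1): -1.

-1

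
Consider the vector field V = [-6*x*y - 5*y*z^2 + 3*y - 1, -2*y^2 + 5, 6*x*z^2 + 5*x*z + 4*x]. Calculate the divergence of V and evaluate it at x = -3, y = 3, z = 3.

∂V₁/∂x = -6*y
∂V₂/∂y = -4*y
∂V₃/∂z = 12*x*z + 5*x
∇·V = 12*x*z + 5*x - 10*y
At (-3, 3, 3): -153.

-153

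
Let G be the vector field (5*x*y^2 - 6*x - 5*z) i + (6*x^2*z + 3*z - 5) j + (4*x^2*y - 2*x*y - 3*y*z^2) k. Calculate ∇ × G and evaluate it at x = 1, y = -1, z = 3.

(-34, 1, 46)

(∇×G)₁ = ∂G₃/∂y − ∂G₂/∂z = -2*x^2 - 2*x - 3*z^2 - 3
(∇×G)₂ = ∂G₁/∂z − ∂G₃/∂x = -8*x*y + 2*y - 5
(∇×G)₃ = ∂G₂/∂x − ∂G₁/∂y = -10*x*y + 12*x*z
∇×G = (-2*x^2 - 2*x - 3*z^2 - 3, -8*x*y + 2*y - 5, -10*x*y + 12*x*z)
At (1, -1, 3): (-34, 1, 46).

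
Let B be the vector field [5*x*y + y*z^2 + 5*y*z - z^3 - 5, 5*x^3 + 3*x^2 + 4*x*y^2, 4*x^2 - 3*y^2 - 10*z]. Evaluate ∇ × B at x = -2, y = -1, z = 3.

(∇×B)₁ = ∂B₃/∂y − ∂B₂/∂z = -6*y
(∇×B)₂ = ∂B₁/∂z − ∂B₃/∂x = -8*x + 2*y*z + 5*y - 3*z^2
(∇×B)₃ = ∂B₂/∂x − ∂B₁/∂y = 15*x^2 + x + 4*y^2 - z^2 - 5*z
∇×B = (-6*y, -8*x + 2*y*z + 5*y - 3*z^2, 15*x^2 + x + 4*y^2 - z^2 - 5*z)
At (-2, -1, 3): (6, -22, 38).

(6, -22, 38)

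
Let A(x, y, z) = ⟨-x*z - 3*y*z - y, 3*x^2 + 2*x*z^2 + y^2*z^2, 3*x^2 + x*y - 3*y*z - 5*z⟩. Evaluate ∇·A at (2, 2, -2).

∂A₁/∂x = -z
∂A₂/∂y = 2*y*z^2
∂A₃/∂z = -3*y - 5
∇·A = 2*y*z^2 - 3*y - z - 5
At (2, 2, -2): 7.

7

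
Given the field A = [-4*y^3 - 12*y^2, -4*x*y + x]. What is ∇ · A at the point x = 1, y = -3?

-4

∂A₁/∂x = 0
∂A₂/∂y = -4*x
∇·A = -4*x
At (1, -3): -4.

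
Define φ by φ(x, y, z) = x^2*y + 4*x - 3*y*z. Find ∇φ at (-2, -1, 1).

∂φ/∂x = 2*x*y + 4
∂φ/∂y = x^2 - 3*z
∂φ/∂z = -3*y
∇φ = (2*x*y + 4, x^2 - 3*z, -3*y)
At (-2, -1, 1): (8, 1, 3).

(8, 1, 3)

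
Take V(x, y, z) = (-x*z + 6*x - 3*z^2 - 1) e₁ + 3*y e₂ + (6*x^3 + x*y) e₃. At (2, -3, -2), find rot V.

(2, -59, 0)

(∇×V)₁ = ∂V₃/∂y − ∂V₂/∂z = x
(∇×V)₂ = ∂V₁/∂z − ∂V₃/∂x = -18*x^2 - x - y - 6*z
(∇×V)₃ = ∂V₂/∂x − ∂V₁/∂y = 0
∇×V = (x, -18*x^2 - x - y - 6*z, 0)
At (2, -3, -2): (2, -59, 0).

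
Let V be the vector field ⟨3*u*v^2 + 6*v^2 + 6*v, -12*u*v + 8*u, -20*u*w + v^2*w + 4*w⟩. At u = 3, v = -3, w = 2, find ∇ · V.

-56

∂V₁/∂u = 3*v^2
∂V₂/∂v = -12*u
∂V₃/∂w = -20*u + v^2 + 4
∇·V = -32*u + 4*v^2 + 4
At (3, -3, 2): -56.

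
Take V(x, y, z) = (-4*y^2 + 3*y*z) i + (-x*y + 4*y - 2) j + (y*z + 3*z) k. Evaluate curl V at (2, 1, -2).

(-2, 3, 13)

(∇×V)₁ = ∂V₃/∂y − ∂V₂/∂z = z
(∇×V)₂ = ∂V₁/∂z − ∂V₃/∂x = 3*y
(∇×V)₃ = ∂V₂/∂x − ∂V₁/∂y = 7*y - 3*z
∇×V = (z, 3*y, 7*y - 3*z)
At (2, 1, -2): (-2, 3, 13).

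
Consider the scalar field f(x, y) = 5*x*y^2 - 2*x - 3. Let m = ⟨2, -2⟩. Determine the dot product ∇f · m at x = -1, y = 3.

146

∂f/∂x = 5*y^2 - 2
∂f/∂y = 10*x*y
∇f at (-1, 3) = (43, -30)
∇f · m = (43)(2) + (-30)(-2) = 146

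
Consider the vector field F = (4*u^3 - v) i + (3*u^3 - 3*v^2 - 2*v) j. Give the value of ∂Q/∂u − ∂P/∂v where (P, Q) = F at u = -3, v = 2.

82

∂F₂/∂u = 9*u^2
∂F₁/∂v = -1
Scalar curl = 9*u^2 + 1
At (-3, 2): 82.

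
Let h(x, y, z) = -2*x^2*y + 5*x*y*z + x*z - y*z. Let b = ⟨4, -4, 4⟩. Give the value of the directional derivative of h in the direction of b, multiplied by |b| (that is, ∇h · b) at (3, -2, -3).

344

∂h/∂x = -4*x*y + 5*y*z + z
∂h/∂y = -2*x^2 + 5*x*z - z
∂h/∂z = 5*x*y + x - y
∇h at (3, -2, -3) = (51, -60, -25)
∇h · b = (51)(4) + (-60)(-4) + (-25)(4) = 344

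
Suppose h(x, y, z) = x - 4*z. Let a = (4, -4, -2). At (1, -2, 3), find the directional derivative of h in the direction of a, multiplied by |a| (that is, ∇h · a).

∂h/∂x = 1
∂h/∂y = 0
∂h/∂z = -4
∇h at (1, -2, 3) = (1, 0, -4)
∇h · a = (1)(4) + (0)(-4) + (-4)(-2) = 12

12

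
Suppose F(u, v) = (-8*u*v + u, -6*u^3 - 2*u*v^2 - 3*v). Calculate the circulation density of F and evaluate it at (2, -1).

-58

∂F₂/∂u = -18*u^2 - 2*v^2
∂F₁/∂v = -8*u
Scalar curl = -18*u^2 + 8*u - 2*v^2
At (2, -1): -58.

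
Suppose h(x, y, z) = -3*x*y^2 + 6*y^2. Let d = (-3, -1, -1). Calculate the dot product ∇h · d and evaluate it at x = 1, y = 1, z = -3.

3

∂h/∂x = -3*y^2
∂h/∂y = -6*x*y + 12*y
∂h/∂z = 0
∇h at (1, 1, -3) = (-3, 6, 0)
∇h · d = (-3)(-3) + (6)(-1) + (0)(-1) = 3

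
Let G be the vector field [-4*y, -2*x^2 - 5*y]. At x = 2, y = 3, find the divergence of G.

∂G₁/∂x = 0
∂G₂/∂y = -5
∇·G = -5
At (2, 3): -5.

-5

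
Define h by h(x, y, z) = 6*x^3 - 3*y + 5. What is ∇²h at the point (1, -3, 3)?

36

∂²h/∂x² = 36*x
∂²h/∂y² = 0
∂²h/∂z² = 0
∇²h = 36*x
At (1, -3, 3): 36.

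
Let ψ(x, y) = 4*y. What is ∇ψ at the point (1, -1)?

∂ψ/∂x = 0
∂ψ/∂y = 4
∇ψ = (0, 4)
At (1, -1): (0, 4).

(0, 4)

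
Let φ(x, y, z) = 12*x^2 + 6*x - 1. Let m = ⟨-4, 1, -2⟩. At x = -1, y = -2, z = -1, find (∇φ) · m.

72

∂φ/∂x = 24*x + 6
∂φ/∂y = 0
∂φ/∂z = 0
∇φ at (-1, -2, -1) = (-18, 0, 0)
∇φ · m = (-18)(-4) + (0)(1) + (0)(-2) = 72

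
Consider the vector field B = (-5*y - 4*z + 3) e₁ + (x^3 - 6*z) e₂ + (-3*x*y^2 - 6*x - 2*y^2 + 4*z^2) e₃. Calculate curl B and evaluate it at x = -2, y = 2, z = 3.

(22, 14, 17)

(∇×B)₁ = ∂B₃/∂y − ∂B₂/∂z = -6*x*y - 4*y + 6
(∇×B)₂ = ∂B₁/∂z − ∂B₃/∂x = 3*y^2 + 2
(∇×B)₃ = ∂B₂/∂x − ∂B₁/∂y = 3*x^2 + 5
∇×B = (-6*x*y - 4*y + 6, 3*y^2 + 2, 3*x^2 + 5)
At (-2, 2, 3): (22, 14, 17).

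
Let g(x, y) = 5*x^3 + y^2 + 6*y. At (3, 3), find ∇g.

(135, 12)

∂g/∂x = 15*x^2
∂g/∂y = 2*y + 6
∇g = (15*x^2, 2*y + 6)
At (3, 3): (135, 12).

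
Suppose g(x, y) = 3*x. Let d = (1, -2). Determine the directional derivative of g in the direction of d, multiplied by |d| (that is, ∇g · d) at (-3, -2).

∂g/∂x = 3
∂g/∂y = 0
∇g at (-3, -2) = (3, 0)
∇g · d = (3)(1) + (0)(-2) = 3

3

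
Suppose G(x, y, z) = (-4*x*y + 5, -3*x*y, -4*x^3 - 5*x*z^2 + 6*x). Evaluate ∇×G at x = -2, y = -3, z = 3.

(0, 87, 1)

(∇×G)₁ = ∂G₃/∂y − ∂G₂/∂z = 0
(∇×G)₂ = ∂G₁/∂z − ∂G₃/∂x = 12*x^2 + 5*z^2 - 6
(∇×G)₃ = ∂G₂/∂x − ∂G₁/∂y = 4*x - 3*y
∇×G = (0, 12*x^2 + 5*z^2 - 6, 4*x - 3*y)
At (-2, -3, 3): (0, 87, 1).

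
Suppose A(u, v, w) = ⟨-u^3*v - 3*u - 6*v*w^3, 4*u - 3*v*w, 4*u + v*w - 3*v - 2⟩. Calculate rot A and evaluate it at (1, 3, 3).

(∇×A)₁ = ∂A₃/∂v − ∂A₂/∂w = 3*v + w - 3
(∇×A)₂ = ∂A₁/∂w − ∂A₃/∂u = -18*v*w^2 - 4
(∇×A)₃ = ∂A₂/∂u − ∂A₁/∂v = u^3 + 6*w^3 + 4
∇×A = (3*v + w - 3, -18*v*w^2 - 4, u^3 + 6*w^3 + 4)
At (1, 3, 3): (9, -490, 167).

(9, -490, 167)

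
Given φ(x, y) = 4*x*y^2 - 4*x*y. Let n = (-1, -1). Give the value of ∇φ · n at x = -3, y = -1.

-44

∂φ/∂x = 4*y^2 - 4*y
∂φ/∂y = 8*x*y - 4*x
∇φ at (-3, -1) = (8, 36)
∇φ · n = (8)(-1) + (36)(-1) = -44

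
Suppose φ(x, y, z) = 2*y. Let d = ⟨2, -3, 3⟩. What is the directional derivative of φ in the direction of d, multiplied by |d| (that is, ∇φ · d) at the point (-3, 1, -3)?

-6

∂φ/∂x = 0
∂φ/∂y = 2
∂φ/∂z = 0
∇φ at (-3, 1, -3) = (0, 2, 0)
∇φ · d = (0)(2) + (2)(-3) + (0)(3) = -6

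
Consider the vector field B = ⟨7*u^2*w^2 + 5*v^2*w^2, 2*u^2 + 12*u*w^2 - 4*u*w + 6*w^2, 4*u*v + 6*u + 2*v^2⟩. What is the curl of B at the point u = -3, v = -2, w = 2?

(∇×B)₁ = ∂B₃/∂v − ∂B₂/∂w = -24*u*w + 8*u + 4*v - 12*w
(∇×B)₂ = ∂B₁/∂w − ∂B₃/∂u = 14*u^2*w + 10*v^2*w - 4*v - 6
(∇×B)₃ = ∂B₂/∂u − ∂B₁/∂v = 4*u - 10*v*w^2 + 12*w^2 - 4*w
∇×B = (-24*u*w + 8*u + 4*v - 12*w, 14*u^2*w + 10*v^2*w - 4*v - 6, 4*u - 10*v*w^2 + 12*w^2 - 4*w)
At (-3, -2, 2): (88, 334, 108).

(88, 334, 108)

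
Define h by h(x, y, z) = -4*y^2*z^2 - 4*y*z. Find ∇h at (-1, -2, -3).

∂h/∂x = 0
∂h/∂y = -8*y*z^2 - 4*z
∂h/∂z = -8*y^2*z - 4*y
∇h = (0, -8*y*z^2 - 4*z, -8*y^2*z - 4*y)
At (-1, -2, -3): (0, 156, 104).

(0, 156, 104)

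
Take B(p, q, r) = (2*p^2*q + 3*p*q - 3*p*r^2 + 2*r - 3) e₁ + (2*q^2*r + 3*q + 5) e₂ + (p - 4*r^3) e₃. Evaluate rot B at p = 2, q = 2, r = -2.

(-8, 25, -14)

(∇×B)₁ = ∂B₃/∂q − ∂B₂/∂r = -2*q^2
(∇×B)₂ = ∂B₁/∂r − ∂B₃/∂p = -6*p*r + 1
(∇×B)₃ = ∂B₂/∂p − ∂B₁/∂q = -2*p^2 - 3*p
∇×B = (-2*q^2, -6*p*r + 1, -2*p^2 - 3*p)
At (2, 2, -2): (-8, 25, -14).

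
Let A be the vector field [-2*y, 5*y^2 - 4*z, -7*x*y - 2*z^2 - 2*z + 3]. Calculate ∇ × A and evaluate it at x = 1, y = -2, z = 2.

(-3, -14, 2)

(∇×A)₁ = ∂A₃/∂y − ∂A₂/∂z = -7*x + 4
(∇×A)₂ = ∂A₁/∂z − ∂A₃/∂x = 7*y
(∇×A)₃ = ∂A₂/∂x − ∂A₁/∂y = 2
∇×A = (-7*x + 4, 7*y, 2)
At (1, -2, 2): (-3, -14, 2).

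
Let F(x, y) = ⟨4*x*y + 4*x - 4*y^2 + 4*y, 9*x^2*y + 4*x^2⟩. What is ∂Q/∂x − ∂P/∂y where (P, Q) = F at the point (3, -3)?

∂F₂/∂x = 18*x*y + 8*x
∂F₁/∂y = 4*x - 8*y + 4
Scalar curl = 18*x*y + 4*x + 8*y - 4
At (3, -3): -178.

-178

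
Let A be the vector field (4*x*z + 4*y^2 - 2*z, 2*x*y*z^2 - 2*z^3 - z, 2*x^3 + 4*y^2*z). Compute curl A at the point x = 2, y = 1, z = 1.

(∇×A)₁ = ∂A₃/∂y − ∂A₂/∂z = -4*x*y*z + 8*y*z + 6*z^2 + 1
(∇×A)₂ = ∂A₁/∂z − ∂A₃/∂x = -6*x^2 + 4*x - 2
(∇×A)₃ = ∂A₂/∂x − ∂A₁/∂y = 2*y*z^2 - 8*y
∇×A = (-4*x*y*z + 8*y*z + 6*z^2 + 1, -6*x^2 + 4*x - 2, 2*y*z^2 - 8*y)
At (2, 1, 1): (7, -18, -6).

(7, -18, -6)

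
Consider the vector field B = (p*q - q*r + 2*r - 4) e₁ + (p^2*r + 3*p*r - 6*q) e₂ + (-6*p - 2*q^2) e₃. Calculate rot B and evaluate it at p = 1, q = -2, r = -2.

(∇×B)₁ = ∂B₃/∂q − ∂B₂/∂r = -p^2 - 3*p - 4*q
(∇×B)₂ = ∂B₁/∂r − ∂B₃/∂p = -q + 8
(∇×B)₃ = ∂B₂/∂p − ∂B₁/∂q = 2*p*r - p + 4*r
∇×B = (-p^2 - 3*p - 4*q, -q + 8, 2*p*r - p + 4*r)
At (1, -2, -2): (4, 10, -13).

(4, 10, -13)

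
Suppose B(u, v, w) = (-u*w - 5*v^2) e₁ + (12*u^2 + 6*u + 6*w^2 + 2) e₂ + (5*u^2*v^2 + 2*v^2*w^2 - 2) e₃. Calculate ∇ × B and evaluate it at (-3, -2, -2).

(∇×B)₁ = ∂B₃/∂v − ∂B₂/∂w = 10*u^2*v + 4*v*w^2 - 12*w
(∇×B)₂ = ∂B₁/∂w − ∂B₃/∂u = -10*u*v^2 - u
(∇×B)₃ = ∂B₂/∂u − ∂B₁/∂v = 24*u + 10*v + 6
∇×B = (10*u^2*v + 4*v*w^2 - 12*w, -10*u*v^2 - u, 24*u + 10*v + 6)
At (-3, -2, -2): (-188, 123, -86).

(-188, 123, -86)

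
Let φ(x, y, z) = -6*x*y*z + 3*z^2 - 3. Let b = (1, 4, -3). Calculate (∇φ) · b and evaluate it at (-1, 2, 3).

∂φ/∂x = -6*y*z
∂φ/∂y = -6*x*z
∂φ/∂z = -6*x*y + 6*z
∇φ at (-1, 2, 3) = (-36, 18, 30)
∇φ · b = (-36)(1) + (18)(4) + (30)(-3) = -54

-54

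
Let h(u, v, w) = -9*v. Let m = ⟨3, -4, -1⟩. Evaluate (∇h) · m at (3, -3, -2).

∂h/∂u = 0
∂h/∂v = -9
∂h/∂w = 0
∇h at (3, -3, -2) = (0, -9, 0)
∇h · m = (0)(3) + (-9)(-4) + (0)(-1) = 36

36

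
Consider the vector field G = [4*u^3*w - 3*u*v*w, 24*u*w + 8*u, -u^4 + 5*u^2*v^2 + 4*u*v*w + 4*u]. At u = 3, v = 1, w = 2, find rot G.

(∇×G)₁ = ∂G₃/∂v − ∂G₂/∂w = 10*u^2*v + 4*u*w - 24*u
(∇×G)₂ = ∂G₁/∂w − ∂G₃/∂u = 8*u^3 - 10*u*v^2 - 3*u*v - 4*v*w - 4
(∇×G)₃ = ∂G₂/∂u − ∂G₁/∂v = 3*u*w + 24*w + 8
∇×G = (10*u^2*v + 4*u*w - 24*u, 8*u^3 - 10*u*v^2 - 3*u*v - 4*v*w - 4, 3*u*w + 24*w + 8)
At (3, 1, 2): (42, 165, 74).

(42, 165, 74)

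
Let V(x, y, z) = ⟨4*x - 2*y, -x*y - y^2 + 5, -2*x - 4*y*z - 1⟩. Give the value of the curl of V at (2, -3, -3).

(∇×V)₁ = ∂V₃/∂y − ∂V₂/∂z = -4*z
(∇×V)₂ = ∂V₁/∂z − ∂V₃/∂x = 2
(∇×V)₃ = ∂V₂/∂x − ∂V₁/∂y = -y + 2
∇×V = (-4*z, 2, -y + 2)
At (2, -3, -3): (12, 2, 5).

(12, 2, 5)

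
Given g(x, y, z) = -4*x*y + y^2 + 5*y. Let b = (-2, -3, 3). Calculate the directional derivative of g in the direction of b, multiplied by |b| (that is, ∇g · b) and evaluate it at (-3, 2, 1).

-47

∂g/∂x = -4*y
∂g/∂y = -4*x + 2*y + 5
∂g/∂z = 0
∇g at (-3, 2, 1) = (-8, 21, 0)
∇g · b = (-8)(-2) + (21)(-3) + (0)(3) = -47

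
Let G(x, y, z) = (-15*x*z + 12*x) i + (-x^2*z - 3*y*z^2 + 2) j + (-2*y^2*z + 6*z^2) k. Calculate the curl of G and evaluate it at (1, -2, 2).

(∇×G)₁ = ∂G₃/∂y − ∂G₂/∂z = x^2 + 2*y*z
(∇×G)₂ = ∂G₁/∂z − ∂G₃/∂x = -15*x
(∇×G)₃ = ∂G₂/∂x − ∂G₁/∂y = -2*x*z
∇×G = (x^2 + 2*y*z, -15*x, -2*x*z)
At (1, -2, 2): (-7, -15, -4).

(-7, -15, -4)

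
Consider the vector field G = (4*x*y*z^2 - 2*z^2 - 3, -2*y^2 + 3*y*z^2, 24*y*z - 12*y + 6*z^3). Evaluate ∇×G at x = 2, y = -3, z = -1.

(∇×G)₁ = ∂G₃/∂y − ∂G₂/∂z = -6*y*z + 24*z - 12
(∇×G)₂ = ∂G₁/∂z − ∂G₃/∂x = 8*x*y*z - 4*z
(∇×G)₃ = ∂G₂/∂x − ∂G₁/∂y = -4*x*z^2
∇×G = (-6*y*z + 24*z - 12, 8*x*y*z - 4*z, -4*x*z^2)
At (2, -3, -1): (-54, 52, -8).

(-54, 52, -8)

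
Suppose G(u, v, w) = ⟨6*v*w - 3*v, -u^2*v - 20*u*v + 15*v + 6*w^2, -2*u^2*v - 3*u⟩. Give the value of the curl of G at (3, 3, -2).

(∇×G)₁ = ∂G₃/∂v − ∂G₂/∂w = -2*u^2 - 12*w
(∇×G)₂ = ∂G₁/∂w − ∂G₃/∂u = 4*u*v + 6*v + 3
(∇×G)₃ = ∂G₂/∂u − ∂G₁/∂v = -2*u*v - 20*v - 6*w + 3
∇×G = (-2*u^2 - 12*w, 4*u*v + 6*v + 3, -2*u*v - 20*v - 6*w + 3)
At (3, 3, -2): (6, 57, -63).

(6, 57, -63)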